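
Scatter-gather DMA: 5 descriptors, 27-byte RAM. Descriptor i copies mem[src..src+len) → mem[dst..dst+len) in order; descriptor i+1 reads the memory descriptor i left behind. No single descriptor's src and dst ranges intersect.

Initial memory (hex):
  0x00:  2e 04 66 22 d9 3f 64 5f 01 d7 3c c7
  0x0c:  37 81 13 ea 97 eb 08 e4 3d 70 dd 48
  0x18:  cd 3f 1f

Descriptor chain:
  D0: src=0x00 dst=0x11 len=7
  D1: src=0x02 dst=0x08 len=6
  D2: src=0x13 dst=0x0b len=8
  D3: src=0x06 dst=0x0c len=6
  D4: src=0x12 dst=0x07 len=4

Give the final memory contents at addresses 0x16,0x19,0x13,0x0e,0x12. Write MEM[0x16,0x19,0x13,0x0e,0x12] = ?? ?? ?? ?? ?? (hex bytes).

MEM[0x16,0x19,0x13,0x0e,0x12] = 3f 3f 66 66 1f

[0] 0x00->0x11 len=7 : 2e 04 66 22 d9 3f 64
[1] 0x02->0x08 len=6 : 66 22 d9 3f 64 5f
[2] 0x13->0x0b len=8 : 66 22 d9 3f 64 cd 3f 1f
[3] 0x06->0x0c len=6 : 64 5f 66 22 d9 66
[4] 0x12->0x07 len=4 : 1f 66 22 d9
query mem[0x16]=0x3f, mem[0x19]=0x3f, mem[0x13]=0x66, mem[0x0e]=0x66, mem[0x12]=0x1f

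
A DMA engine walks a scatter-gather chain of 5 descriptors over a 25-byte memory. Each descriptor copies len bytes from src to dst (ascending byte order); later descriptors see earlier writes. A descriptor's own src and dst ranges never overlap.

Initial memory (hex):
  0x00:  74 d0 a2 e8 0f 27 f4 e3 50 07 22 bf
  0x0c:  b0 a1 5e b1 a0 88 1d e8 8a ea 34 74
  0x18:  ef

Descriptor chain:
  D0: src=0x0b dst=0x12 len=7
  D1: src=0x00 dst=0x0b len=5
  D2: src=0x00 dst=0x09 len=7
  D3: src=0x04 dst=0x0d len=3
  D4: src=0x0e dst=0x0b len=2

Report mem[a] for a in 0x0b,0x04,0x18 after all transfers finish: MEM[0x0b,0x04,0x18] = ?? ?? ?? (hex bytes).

MEM[0x0b,0x04,0x18] = 27 0f 88

[0] 0x0b->0x12 len=7 : bf b0 a1 5e b1 a0 88
[1] 0x00->0x0b len=5 : 74 d0 a2 e8 0f
[2] 0x00->0x09 len=7 : 74 d0 a2 e8 0f 27 f4
[3] 0x04->0x0d len=3 : 0f 27 f4
[4] 0x0e->0x0b len=2 : 27 f4
query mem[0x0b]=0x27, mem[0x04]=0x0f, mem[0x18]=0x88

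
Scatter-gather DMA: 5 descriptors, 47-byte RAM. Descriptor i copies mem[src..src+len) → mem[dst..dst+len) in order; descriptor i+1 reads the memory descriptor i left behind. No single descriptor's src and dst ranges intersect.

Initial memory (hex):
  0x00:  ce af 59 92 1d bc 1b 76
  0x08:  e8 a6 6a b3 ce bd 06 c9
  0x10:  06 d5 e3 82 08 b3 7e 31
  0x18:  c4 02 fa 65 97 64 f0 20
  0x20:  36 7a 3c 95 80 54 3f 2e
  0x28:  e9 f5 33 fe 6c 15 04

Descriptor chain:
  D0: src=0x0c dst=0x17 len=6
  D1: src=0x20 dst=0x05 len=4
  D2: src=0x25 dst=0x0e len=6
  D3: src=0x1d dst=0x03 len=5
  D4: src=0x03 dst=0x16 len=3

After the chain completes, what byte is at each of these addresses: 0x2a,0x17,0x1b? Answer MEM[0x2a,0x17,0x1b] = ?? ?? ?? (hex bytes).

  after D0: wrote 6B at 0x17 = cebd06c906d5
  after D1: wrote 4B at 0x05 = 367a3c95
  after D2: wrote 6B at 0x0e = 543f2ee9f533
  after D3: wrote 5B at 0x03 = 64f020367a
  after D4: wrote 3B at 0x16 = 64f020
query mem[0x2a]=0x33, mem[0x17]=0xf0, mem[0x1b]=0x06

MEM[0x2a,0x17,0x1b] = 33 f0 06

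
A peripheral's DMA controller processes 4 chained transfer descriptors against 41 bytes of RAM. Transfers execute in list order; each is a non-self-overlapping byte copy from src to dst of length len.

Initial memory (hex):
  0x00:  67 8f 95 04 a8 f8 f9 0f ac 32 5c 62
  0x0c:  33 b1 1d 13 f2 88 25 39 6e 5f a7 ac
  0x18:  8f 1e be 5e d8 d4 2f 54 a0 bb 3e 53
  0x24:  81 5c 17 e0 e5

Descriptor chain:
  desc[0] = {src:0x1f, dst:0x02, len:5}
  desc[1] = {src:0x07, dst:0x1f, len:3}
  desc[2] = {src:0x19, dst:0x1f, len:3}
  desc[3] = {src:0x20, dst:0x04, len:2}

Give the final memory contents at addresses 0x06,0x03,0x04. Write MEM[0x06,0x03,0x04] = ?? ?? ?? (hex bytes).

#0 dst[0x02+5] := {0x54,0xa0,0xbb,0x3e,0x53}
#1 dst[0x1f+3] := {0x0f,0xac,0x32}
#2 dst[0x1f+3] := {0x1e,0xbe,0x5e}
#3 dst[0x04+2] := {0xbe,0x5e}
query mem[0x06]=0x53, mem[0x03]=0xa0, mem[0x04]=0xbe

MEM[0x06,0x03,0x04] = 53 a0 be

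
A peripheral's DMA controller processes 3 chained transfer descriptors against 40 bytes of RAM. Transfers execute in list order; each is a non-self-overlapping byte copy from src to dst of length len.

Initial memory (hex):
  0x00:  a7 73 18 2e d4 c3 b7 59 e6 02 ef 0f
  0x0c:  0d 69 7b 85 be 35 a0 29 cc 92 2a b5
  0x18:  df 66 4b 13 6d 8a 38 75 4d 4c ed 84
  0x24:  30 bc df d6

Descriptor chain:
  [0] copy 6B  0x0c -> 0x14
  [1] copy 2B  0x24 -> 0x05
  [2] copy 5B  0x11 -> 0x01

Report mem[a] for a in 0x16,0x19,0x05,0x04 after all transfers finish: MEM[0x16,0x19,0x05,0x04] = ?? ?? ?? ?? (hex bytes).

[0] 0x0c->0x14 len=6 : 0d 69 7b 85 be 35
[1] 0x24->0x05 len=2 : 30 bc
[2] 0x11->0x01 len=5 : 35 a0 29 0d 69
query mem[0x16]=0x7b, mem[0x19]=0x35, mem[0x05]=0x69, mem[0x04]=0x0d

MEM[0x16,0x19,0x05,0x04] = 7b 35 69 0d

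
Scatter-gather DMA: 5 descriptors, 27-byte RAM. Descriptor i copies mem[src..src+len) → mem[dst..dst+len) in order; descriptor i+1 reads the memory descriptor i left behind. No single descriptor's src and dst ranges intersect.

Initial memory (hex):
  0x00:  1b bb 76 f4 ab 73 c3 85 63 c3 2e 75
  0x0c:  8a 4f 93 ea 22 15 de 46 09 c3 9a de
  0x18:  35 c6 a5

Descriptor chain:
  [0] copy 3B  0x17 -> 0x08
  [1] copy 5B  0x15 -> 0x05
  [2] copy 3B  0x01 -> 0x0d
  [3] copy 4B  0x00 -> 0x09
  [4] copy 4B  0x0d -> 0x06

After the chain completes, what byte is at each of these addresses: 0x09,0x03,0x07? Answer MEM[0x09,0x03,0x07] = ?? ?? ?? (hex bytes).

  after D0: wrote 3B at 0x08 = de35c6
  after D1: wrote 5B at 0x05 = c39ade35c6
  after D2: wrote 3B at 0x0d = bb76f4
  after D3: wrote 4B at 0x09 = 1bbb76f4
  after D4: wrote 4B at 0x06 = bb76f422
query mem[0x09]=0x22, mem[0x03]=0xf4, mem[0x07]=0x76

MEM[0x09,0x03,0x07] = 22 f4 76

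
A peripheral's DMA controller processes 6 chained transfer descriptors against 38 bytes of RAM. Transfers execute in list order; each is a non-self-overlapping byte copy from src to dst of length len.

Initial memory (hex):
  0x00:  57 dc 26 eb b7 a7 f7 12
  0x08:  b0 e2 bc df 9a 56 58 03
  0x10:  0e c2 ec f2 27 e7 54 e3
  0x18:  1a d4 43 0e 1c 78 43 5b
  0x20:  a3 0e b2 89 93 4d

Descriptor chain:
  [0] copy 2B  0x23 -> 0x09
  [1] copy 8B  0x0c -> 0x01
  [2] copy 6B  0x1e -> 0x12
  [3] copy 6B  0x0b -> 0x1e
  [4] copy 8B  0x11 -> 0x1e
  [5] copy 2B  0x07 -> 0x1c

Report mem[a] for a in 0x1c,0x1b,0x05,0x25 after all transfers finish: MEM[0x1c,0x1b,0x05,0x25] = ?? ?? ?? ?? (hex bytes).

#0 dst[0x09+2] := {0x89,0x93}
#1 dst[0x01+8] := {0x9a,0x56,0x58,0x03,0x0e,0xc2,0xec,0xf2}
#2 dst[0x12+6] := {0x43,0x5b,0xa3,0x0e,0xb2,0x89}
#3 dst[0x1e+6] := {0xdf,0x9a,0x56,0x58,0x03,0x0e}
#4 dst[0x1e+8] := {0xc2,0x43,0x5b,0xa3,0x0e,0xb2,0x89,0x1a}
#5 dst[0x1c+2] := {0xec,0xf2}
query mem[0x1c]=0xec, mem[0x1b]=0x0e, mem[0x05]=0x0e, mem[0x25]=0x1a

MEM[0x1c,0x1b,0x05,0x25] = ec 0e 0e 1a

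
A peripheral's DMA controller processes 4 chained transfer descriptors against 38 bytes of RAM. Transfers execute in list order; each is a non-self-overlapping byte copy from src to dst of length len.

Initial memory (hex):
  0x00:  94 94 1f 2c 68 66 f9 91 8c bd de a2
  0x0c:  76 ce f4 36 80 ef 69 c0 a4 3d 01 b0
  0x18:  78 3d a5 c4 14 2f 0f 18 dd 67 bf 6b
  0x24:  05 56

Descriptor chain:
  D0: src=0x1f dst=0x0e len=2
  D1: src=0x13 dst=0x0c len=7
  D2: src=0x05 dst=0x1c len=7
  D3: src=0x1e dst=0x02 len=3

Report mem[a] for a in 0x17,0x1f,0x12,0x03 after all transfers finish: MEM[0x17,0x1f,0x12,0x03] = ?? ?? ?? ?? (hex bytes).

  after D0: wrote 2B at 0x0e = 18dd
  after D1: wrote 7B at 0x0c = c0a43d01b0783d
  after D2: wrote 7B at 0x1c = 66f9918cbddea2
  after D3: wrote 3B at 0x02 = 918cbd
query mem[0x17]=0xb0, mem[0x1f]=0x8c, mem[0x12]=0x3d, mem[0x03]=0x8c

MEM[0x17,0x1f,0x12,0x03] = b0 8c 3d 8c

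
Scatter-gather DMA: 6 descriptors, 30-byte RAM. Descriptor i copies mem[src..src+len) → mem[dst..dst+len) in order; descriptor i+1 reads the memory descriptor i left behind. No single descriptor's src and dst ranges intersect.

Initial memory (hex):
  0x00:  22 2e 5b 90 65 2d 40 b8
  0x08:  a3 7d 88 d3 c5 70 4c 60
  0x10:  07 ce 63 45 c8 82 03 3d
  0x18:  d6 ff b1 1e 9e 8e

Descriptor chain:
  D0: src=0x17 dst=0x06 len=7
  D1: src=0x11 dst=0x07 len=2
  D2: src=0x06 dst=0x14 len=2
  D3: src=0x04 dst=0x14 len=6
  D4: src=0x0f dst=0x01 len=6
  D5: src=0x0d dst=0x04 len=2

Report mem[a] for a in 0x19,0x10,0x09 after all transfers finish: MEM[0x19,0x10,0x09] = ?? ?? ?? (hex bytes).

  after D0: wrote 7B at 0x06 = 3dd6ffb11e9e8e
  after D1: wrote 2B at 0x07 = ce63
  after D2: wrote 2B at 0x14 = 3dce
  after D3: wrote 6B at 0x14 = 652d3dce63b1
  after D4: wrote 6B at 0x01 = 6007ce634565
  after D5: wrote 2B at 0x04 = 704c
query mem[0x19]=0xb1, mem[0x10]=0x07, mem[0x09]=0xb1

MEM[0x19,0x10,0x09] = b1 07 b1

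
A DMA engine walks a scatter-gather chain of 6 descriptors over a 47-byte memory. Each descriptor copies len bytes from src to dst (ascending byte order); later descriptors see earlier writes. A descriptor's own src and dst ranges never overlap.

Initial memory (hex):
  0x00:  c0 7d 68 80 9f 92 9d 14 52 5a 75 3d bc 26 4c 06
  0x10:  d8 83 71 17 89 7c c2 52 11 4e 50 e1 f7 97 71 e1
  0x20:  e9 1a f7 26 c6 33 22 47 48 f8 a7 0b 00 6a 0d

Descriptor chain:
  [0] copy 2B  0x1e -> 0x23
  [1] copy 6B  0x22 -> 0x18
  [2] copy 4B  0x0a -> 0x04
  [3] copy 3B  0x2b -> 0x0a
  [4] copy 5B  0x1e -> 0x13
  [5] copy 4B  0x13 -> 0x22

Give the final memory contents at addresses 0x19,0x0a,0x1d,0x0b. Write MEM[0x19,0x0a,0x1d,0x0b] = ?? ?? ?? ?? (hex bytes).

[0] 0x1e->0x23 len=2 : 71 e1
[1] 0x22->0x18 len=6 : f7 71 e1 33 22 47
[2] 0x0a->0x04 len=4 : 75 3d bc 26
[3] 0x2b->0x0a len=3 : 0b 00 6a
[4] 0x1e->0x13 len=5 : 71 e1 e9 1a f7
[5] 0x13->0x22 len=4 : 71 e1 e9 1a
query mem[0x19]=0x71, mem[0x0a]=0x0b, mem[0x1d]=0x47, mem[0x0b]=0x00

MEM[0x19,0x0a,0x1d,0x0b] = 71 0b 47 00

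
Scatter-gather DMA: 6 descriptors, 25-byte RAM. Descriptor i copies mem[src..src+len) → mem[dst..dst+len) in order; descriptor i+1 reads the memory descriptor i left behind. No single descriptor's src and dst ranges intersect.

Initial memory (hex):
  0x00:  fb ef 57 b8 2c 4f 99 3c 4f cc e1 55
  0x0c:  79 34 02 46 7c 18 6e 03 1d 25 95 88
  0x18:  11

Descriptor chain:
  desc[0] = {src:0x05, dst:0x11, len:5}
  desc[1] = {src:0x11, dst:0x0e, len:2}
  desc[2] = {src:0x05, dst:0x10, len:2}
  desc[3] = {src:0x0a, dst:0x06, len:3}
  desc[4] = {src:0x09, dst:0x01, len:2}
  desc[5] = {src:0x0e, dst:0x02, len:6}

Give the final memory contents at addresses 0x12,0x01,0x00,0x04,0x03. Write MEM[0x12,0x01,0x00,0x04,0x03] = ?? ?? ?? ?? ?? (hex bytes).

MEM[0x12,0x01,0x00,0x04,0x03] = 99 cc fb 4f 99

D0: mem[0x11..0x15] <- [4f 99 3c 4f cc]
D1: mem[0x0e..0x0f] <- [4f 99]
D2: mem[0x10..0x11] <- [4f 99]
D3: mem[0x06..0x08] <- [e1 55 79]
D4: mem[0x01..0x02] <- [cc e1]
D5: mem[0x02..0x07] <- [4f 99 4f 99 99 3c]
query mem[0x12]=0x99, mem[0x01]=0xcc, mem[0x00]=0xfb, mem[0x04]=0x4f, mem[0x03]=0x99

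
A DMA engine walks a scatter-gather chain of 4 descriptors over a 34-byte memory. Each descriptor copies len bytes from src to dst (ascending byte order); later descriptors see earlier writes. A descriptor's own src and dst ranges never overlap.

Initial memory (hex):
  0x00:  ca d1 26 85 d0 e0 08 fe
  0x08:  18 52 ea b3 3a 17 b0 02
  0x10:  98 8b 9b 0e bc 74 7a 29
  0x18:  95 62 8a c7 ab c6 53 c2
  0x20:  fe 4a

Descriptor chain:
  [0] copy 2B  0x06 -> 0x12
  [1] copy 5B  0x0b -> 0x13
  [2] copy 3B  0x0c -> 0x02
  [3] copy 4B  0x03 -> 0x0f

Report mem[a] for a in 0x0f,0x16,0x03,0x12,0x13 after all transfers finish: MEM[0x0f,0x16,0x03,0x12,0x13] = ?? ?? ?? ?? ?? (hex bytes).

MEM[0x0f,0x16,0x03,0x12,0x13] = 17 b0 17 08 b3

D0: mem[0x12..0x13] <- [08 fe]
D1: mem[0x13..0x17] <- [b3 3a 17 b0 02]
D2: mem[0x02..0x04] <- [3a 17 b0]
D3: mem[0x0f..0x12] <- [17 b0 e0 08]
query mem[0x0f]=0x17, mem[0x16]=0xb0, mem[0x03]=0x17, mem[0x12]=0x08, mem[0x13]=0xb3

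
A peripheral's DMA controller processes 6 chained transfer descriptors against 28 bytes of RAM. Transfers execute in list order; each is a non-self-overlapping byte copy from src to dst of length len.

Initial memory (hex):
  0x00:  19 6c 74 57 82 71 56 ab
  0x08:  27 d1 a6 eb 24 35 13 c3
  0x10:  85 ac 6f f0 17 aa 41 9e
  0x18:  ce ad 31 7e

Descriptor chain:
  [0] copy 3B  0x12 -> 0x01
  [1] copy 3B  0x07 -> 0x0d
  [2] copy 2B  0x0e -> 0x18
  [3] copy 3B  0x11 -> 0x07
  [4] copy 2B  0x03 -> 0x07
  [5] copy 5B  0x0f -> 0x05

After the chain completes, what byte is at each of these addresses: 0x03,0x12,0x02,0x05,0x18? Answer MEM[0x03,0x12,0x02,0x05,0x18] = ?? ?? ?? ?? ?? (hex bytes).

MEM[0x03,0x12,0x02,0x05,0x18] = 17 6f f0 d1 27

[0] 0x12->0x01 len=3 : 6f f0 17
[1] 0x07->0x0d len=3 : ab 27 d1
[2] 0x0e->0x18 len=2 : 27 d1
[3] 0x11->0x07 len=3 : ac 6f f0
[4] 0x03->0x07 len=2 : 17 82
[5] 0x0f->0x05 len=5 : d1 85 ac 6f f0
query mem[0x03]=0x17, mem[0x12]=0x6f, mem[0x02]=0xf0, mem[0x05]=0xd1, mem[0x18]=0x27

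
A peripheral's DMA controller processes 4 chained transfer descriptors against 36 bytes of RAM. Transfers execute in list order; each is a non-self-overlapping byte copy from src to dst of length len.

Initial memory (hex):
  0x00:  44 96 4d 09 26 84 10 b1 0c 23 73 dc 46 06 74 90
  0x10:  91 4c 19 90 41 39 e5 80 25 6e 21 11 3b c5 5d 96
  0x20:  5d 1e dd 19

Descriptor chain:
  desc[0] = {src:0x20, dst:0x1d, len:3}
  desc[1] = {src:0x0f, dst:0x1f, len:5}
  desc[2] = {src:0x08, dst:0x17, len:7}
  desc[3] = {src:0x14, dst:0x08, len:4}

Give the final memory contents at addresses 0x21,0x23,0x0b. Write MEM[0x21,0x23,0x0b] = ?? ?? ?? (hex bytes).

D0: mem[0x1d..0x1f] <- [5d 1e dd]
D1: mem[0x1f..0x23] <- [90 91 4c 19 90]
D2: mem[0x17..0x1d] <- [0c 23 73 dc 46 06 74]
D3: mem[0x08..0x0b] <- [41 39 e5 0c]
query mem[0x21]=0x4c, mem[0x23]=0x90, mem[0x0b]=0x0c

MEM[0x21,0x23,0x0b] = 4c 90 0c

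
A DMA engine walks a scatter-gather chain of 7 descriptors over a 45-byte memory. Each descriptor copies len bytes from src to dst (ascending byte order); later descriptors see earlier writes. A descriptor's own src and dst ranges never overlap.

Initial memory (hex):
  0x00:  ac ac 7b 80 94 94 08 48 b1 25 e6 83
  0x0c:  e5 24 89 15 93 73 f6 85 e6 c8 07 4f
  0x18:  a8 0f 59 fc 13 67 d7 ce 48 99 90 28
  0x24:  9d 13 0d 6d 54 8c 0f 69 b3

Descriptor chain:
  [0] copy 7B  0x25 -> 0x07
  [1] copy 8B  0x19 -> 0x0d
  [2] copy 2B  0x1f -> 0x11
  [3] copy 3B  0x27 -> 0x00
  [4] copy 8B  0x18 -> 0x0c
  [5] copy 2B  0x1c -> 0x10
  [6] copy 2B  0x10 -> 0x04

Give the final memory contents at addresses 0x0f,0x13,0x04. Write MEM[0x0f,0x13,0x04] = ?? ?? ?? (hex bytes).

MEM[0x0f,0x13,0x04] = fc ce 13

D0: mem[0x07..0x0d] <- [13 0d 6d 54 8c 0f 69]
D1: mem[0x0d..0x14] <- [0f 59 fc 13 67 d7 ce 48]
D2: mem[0x11..0x12] <- [ce 48]
D3: mem[0x00..0x02] <- [6d 54 8c]
D4: mem[0x0c..0x13] <- [a8 0f 59 fc 13 67 d7 ce]
D5: mem[0x10..0x11] <- [13 67]
D6: mem[0x04..0x05] <- [13 67]
query mem[0x0f]=0xfc, mem[0x13]=0xce, mem[0x04]=0x13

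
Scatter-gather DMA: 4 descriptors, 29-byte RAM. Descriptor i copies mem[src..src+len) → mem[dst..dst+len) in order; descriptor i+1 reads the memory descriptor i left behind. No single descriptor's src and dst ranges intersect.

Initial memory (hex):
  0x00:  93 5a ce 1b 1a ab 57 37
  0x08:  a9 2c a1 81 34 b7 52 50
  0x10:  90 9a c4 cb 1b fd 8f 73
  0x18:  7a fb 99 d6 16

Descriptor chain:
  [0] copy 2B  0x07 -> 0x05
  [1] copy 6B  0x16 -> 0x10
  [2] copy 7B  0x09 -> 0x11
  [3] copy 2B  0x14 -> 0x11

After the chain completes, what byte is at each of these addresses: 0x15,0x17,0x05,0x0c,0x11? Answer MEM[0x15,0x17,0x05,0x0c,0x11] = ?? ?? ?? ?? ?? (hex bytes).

D0: mem[0x05..0x06] <- [37 a9]
D1: mem[0x10..0x15] <- [8f 73 7a fb 99 d6]
D2: mem[0x11..0x17] <- [2c a1 81 34 b7 52 50]
D3: mem[0x11..0x12] <- [34 b7]
query mem[0x15]=0xb7, mem[0x17]=0x50, mem[0x05]=0x37, mem[0x0c]=0x34, mem[0x11]=0x34

MEM[0x15,0x17,0x05,0x0c,0x11] = b7 50 37 34 34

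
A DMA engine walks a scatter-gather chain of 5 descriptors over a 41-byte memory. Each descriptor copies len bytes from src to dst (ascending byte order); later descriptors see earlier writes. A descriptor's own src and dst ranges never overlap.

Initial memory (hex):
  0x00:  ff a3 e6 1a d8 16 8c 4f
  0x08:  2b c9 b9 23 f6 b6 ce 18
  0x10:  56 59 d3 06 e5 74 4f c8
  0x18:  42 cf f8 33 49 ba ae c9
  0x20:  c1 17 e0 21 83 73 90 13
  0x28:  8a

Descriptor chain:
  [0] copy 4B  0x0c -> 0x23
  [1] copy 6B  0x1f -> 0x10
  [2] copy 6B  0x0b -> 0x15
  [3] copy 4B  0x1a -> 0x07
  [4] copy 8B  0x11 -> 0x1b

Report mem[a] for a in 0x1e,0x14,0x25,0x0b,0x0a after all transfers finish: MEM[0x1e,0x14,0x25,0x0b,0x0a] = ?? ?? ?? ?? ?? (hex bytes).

  after D0: wrote 4B at 0x23 = f6b6ce18
  after D1: wrote 6B at 0x10 = c9c117e0f6b6
  after D2: wrote 6B at 0x15 = 23f6b6ce18c9
  after D3: wrote 4B at 0x07 = c93349ba
  after D4: wrote 8B at 0x1b = c117e0f623f6b6ce
query mem[0x1e]=0xf6, mem[0x14]=0xf6, mem[0x25]=0xce, mem[0x0b]=0x23, mem[0x0a]=0xba

MEM[0x1e,0x14,0x25,0x0b,0x0a] = f6 f6 ce 23 ba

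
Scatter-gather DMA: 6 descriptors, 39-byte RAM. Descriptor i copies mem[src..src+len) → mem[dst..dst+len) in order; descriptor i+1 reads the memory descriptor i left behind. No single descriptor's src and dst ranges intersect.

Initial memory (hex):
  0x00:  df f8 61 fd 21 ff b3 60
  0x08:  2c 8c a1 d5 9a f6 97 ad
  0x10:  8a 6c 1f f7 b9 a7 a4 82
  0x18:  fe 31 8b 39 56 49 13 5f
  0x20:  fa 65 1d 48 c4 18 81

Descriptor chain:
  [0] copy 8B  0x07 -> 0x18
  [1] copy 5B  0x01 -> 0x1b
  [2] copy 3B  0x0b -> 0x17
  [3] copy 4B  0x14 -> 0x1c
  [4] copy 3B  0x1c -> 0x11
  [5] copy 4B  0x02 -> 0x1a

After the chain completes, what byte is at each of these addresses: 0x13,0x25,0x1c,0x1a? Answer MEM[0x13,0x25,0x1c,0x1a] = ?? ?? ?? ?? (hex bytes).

MEM[0x13,0x25,0x1c,0x1a] = a4 18 21 61

[0] 0x07->0x18 len=8 : 60 2c 8c a1 d5 9a f6 97
[1] 0x01->0x1b len=5 : f8 61 fd 21 ff
[2] 0x0b->0x17 len=3 : d5 9a f6
[3] 0x14->0x1c len=4 : b9 a7 a4 d5
[4] 0x1c->0x11 len=3 : b9 a7 a4
[5] 0x02->0x1a len=4 : 61 fd 21 ff
query mem[0x13]=0xa4, mem[0x25]=0x18, mem[0x1c]=0x21, mem[0x1a]=0x61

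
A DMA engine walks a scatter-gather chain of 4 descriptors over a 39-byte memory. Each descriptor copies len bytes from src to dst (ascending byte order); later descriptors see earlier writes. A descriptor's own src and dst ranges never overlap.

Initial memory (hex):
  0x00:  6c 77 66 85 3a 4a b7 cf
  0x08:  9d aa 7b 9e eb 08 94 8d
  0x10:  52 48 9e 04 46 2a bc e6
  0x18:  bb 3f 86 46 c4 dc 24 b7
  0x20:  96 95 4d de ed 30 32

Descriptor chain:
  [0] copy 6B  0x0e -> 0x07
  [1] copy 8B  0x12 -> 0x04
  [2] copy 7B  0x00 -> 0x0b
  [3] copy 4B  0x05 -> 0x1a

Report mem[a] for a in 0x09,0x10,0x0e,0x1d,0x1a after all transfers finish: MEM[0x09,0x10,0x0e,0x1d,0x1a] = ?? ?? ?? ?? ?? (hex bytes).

MEM[0x09,0x10,0x0e,0x1d,0x1a] = e6 04 85 bc 04

  after D0: wrote 6B at 0x07 = 948d52489e04
  after D1: wrote 8B at 0x04 = 9e04462abce6bb3f
  after D2: wrote 7B at 0x0b = 6c7766859e0446
  after D3: wrote 4B at 0x1a = 04462abc
query mem[0x09]=0xe6, mem[0x10]=0x04, mem[0x0e]=0x85, mem[0x1d]=0xbc, mem[0x1a]=0x04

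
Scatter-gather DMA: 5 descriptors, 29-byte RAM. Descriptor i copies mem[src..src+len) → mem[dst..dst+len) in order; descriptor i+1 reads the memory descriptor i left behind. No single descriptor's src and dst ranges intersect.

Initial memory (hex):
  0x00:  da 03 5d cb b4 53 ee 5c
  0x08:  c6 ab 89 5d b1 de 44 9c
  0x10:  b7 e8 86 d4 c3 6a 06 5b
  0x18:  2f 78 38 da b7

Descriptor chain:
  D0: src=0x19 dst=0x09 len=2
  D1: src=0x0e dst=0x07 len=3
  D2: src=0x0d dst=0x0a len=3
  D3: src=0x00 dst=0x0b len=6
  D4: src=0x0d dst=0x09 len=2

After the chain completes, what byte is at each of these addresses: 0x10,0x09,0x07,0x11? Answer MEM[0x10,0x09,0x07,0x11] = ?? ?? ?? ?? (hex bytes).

MEM[0x10,0x09,0x07,0x11] = 53 5d 44 e8

#0 dst[0x09+2] := {0x78,0x38}
#1 dst[0x07+3] := {0x44,0x9c,0xb7}
#2 dst[0x0a+3] := {0xde,0x44,0x9c}
#3 dst[0x0b+6] := {0xda,0x03,0x5d,0xcb,0xb4,0x53}
#4 dst[0x09+2] := {0x5d,0xcb}
query mem[0x10]=0x53, mem[0x09]=0x5d, mem[0x07]=0x44, mem[0x11]=0xe8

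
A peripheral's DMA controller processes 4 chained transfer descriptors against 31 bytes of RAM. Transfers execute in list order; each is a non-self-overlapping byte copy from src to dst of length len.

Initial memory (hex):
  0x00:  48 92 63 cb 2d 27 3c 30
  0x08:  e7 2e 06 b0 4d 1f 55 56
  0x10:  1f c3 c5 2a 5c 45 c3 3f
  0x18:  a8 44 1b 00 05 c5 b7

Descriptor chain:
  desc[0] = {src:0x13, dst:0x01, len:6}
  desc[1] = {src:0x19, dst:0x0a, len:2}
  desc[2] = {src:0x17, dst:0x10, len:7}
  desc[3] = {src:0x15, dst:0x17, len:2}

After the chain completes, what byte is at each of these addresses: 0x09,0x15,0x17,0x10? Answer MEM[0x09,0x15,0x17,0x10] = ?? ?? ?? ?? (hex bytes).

D0: mem[0x01..0x06] <- [2a 5c 45 c3 3f a8]
D1: mem[0x0a..0x0b] <- [44 1b]
D2: mem[0x10..0x16] <- [3f a8 44 1b 00 05 c5]
D3: mem[0x17..0x18] <- [05 c5]
query mem[0x09]=0x2e, mem[0x15]=0x05, mem[0x17]=0x05, mem[0x10]=0x3f

MEM[0x09,0x15,0x17,0x10] = 2e 05 05 3f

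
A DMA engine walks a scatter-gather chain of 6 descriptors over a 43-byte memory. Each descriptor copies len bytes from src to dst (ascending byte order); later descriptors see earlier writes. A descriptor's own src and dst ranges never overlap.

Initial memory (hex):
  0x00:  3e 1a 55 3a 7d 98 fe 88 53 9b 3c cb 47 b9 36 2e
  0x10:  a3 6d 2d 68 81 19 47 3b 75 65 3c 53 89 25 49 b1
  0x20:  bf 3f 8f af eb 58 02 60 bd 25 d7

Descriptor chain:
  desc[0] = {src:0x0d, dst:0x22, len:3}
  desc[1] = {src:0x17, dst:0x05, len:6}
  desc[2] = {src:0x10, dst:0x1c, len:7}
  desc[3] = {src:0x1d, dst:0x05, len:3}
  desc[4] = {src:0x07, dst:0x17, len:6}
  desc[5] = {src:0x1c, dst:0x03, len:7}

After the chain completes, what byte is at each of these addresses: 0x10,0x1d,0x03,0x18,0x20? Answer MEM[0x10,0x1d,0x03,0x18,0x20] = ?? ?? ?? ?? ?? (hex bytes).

MEM[0x10,0x1d,0x03,0x18,0x20] = a3 6d 47 3c 81

[0] 0x0d->0x22 len=3 : b9 36 2e
[1] 0x17->0x05 len=6 : 3b 75 65 3c 53 89
[2] 0x10->0x1c len=7 : a3 6d 2d 68 81 19 47
[3] 0x1d->0x05 len=3 : 6d 2d 68
[4] 0x07->0x17 len=6 : 68 3c 53 89 cb 47
[5] 0x1c->0x03 len=7 : 47 6d 2d 68 81 19 47
query mem[0x10]=0xa3, mem[0x1d]=0x6d, mem[0x03]=0x47, mem[0x18]=0x3c, mem[0x20]=0x81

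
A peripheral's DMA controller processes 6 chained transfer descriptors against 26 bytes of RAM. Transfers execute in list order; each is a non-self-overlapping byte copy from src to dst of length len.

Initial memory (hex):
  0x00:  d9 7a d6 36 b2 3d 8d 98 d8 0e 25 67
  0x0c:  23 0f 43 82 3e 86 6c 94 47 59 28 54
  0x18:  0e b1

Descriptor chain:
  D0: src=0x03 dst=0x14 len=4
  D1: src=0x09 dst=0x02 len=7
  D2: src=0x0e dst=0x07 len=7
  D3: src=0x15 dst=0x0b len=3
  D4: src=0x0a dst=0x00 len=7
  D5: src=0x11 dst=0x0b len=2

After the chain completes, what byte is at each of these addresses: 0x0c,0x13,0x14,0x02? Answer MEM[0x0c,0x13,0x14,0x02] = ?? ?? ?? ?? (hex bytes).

MEM[0x0c,0x13,0x14,0x02] = 6c 94 36 3d

D0: mem[0x14..0x17] <- [36 b2 3d 8d]
D1: mem[0x02..0x08] <- [0e 25 67 23 0f 43 82]
D2: mem[0x07..0x0d] <- [43 82 3e 86 6c 94 36]
D3: mem[0x0b..0x0d] <- [b2 3d 8d]
D4: mem[0x00..0x06] <- [86 b2 3d 8d 43 82 3e]
D5: mem[0x0b..0x0c] <- [86 6c]
query mem[0x0c]=0x6c, mem[0x13]=0x94, mem[0x14]=0x36, mem[0x02]=0x3d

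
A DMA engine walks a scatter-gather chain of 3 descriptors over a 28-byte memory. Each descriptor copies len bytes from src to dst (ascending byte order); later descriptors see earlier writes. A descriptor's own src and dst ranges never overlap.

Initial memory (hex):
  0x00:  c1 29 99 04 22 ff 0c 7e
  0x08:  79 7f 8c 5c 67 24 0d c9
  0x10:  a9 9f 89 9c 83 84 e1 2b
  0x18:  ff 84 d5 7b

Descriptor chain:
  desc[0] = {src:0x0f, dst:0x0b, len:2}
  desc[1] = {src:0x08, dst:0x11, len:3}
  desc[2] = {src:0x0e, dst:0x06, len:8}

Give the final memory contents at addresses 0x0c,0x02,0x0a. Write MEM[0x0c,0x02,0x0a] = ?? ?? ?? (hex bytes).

MEM[0x0c,0x02,0x0a] = 83 99 7f

D0: mem[0x0b..0x0c] <- [c9 a9]
D1: mem[0x11..0x13] <- [79 7f 8c]
D2: mem[0x06..0x0d] <- [0d c9 a9 79 7f 8c 83 84]
query mem[0x0c]=0x83, mem[0x02]=0x99, mem[0x0a]=0x7f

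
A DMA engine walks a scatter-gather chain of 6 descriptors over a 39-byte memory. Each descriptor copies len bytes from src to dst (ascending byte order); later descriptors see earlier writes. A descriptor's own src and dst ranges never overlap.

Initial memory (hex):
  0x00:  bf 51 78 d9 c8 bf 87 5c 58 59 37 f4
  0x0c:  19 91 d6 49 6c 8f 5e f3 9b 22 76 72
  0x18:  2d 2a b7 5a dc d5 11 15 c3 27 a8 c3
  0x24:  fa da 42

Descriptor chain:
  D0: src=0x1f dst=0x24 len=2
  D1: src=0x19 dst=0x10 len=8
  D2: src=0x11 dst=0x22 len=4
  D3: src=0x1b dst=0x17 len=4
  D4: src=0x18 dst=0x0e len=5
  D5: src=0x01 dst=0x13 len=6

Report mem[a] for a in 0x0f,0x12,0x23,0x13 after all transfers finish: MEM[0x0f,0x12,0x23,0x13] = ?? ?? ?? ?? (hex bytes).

MEM[0x0f,0x12,0x23,0x13] = d5 dc 5a 51

  after D0: wrote 2B at 0x24 = 15c3
  after D1: wrote 8B at 0x10 = 2ab75adcd51115c3
  after D2: wrote 4B at 0x22 = b75adcd5
  after D3: wrote 4B at 0x17 = 5adcd511
  after D4: wrote 5B at 0x0e = dcd5115adc
  after D5: wrote 6B at 0x13 = 5178d9c8bf87
query mem[0x0f]=0xd5, mem[0x12]=0xdc, mem[0x23]=0x5a, mem[0x13]=0x51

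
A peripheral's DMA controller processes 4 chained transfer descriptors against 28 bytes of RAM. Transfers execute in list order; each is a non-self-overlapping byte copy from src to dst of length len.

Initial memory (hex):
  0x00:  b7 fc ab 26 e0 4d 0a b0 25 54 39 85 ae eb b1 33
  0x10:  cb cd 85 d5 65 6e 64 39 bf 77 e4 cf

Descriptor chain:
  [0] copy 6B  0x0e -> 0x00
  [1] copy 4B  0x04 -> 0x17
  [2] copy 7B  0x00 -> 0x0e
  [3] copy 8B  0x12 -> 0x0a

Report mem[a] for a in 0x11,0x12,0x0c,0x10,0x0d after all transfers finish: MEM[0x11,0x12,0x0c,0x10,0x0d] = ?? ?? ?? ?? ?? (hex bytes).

MEM[0x11,0x12,0x0c,0x10,0x0d] = 0a 85 0a d5 6e

D0: mem[0x00..0x05] <- [b1 33 cb cd 85 d5]
D1: mem[0x17..0x1a] <- [85 d5 0a b0]
D2: mem[0x0e..0x14] <- [b1 33 cb cd 85 d5 0a]
D3: mem[0x0a..0x11] <- [85 d5 0a 6e 64 85 d5 0a]
query mem[0x11]=0x0a, mem[0x12]=0x85, mem[0x0c]=0x0a, mem[0x10]=0xd5, mem[0x0d]=0x6e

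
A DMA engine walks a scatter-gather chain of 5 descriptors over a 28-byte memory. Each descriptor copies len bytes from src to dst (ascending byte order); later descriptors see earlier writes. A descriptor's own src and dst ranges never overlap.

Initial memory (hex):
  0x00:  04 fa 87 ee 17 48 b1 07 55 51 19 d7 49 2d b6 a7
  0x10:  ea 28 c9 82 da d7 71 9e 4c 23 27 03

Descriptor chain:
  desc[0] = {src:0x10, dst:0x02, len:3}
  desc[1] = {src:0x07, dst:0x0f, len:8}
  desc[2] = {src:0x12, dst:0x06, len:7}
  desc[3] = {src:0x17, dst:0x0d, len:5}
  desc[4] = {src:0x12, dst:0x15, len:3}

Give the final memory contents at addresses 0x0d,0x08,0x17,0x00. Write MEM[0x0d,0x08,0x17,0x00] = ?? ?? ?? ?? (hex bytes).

MEM[0x0d,0x08,0x17,0x00] = 9e 49 49 04

  after D0: wrote 3B at 0x02 = ea28c9
  after D1: wrote 8B at 0x0f = 07555119d7492db6
  after D2: wrote 7B at 0x06 = 19d7492db69e4c
  after D3: wrote 5B at 0x0d = 9e4c232703
  after D4: wrote 3B at 0x15 = 19d749
query mem[0x0d]=0x9e, mem[0x08]=0x49, mem[0x17]=0x49, mem[0x00]=0x04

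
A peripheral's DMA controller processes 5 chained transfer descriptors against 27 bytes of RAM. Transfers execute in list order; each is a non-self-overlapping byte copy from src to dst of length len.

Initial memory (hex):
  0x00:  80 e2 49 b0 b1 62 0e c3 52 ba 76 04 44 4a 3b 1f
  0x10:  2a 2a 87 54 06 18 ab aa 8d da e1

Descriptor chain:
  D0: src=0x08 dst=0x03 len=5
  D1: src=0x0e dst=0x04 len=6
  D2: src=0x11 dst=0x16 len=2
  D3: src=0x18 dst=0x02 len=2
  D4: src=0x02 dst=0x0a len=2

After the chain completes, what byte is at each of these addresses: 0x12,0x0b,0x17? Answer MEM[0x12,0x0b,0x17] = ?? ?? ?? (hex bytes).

MEM[0x12,0x0b,0x17] = 87 da 87

#0 dst[0x03+5] := {0x52,0xba,0x76,0x04,0x44}
#1 dst[0x04+6] := {0x3b,0x1f,0x2a,0x2a,0x87,0x54}
#2 dst[0x16+2] := {0x2a,0x87}
#3 dst[0x02+2] := {0x8d,0xda}
#4 dst[0x0a+2] := {0x8d,0xda}
query mem[0x12]=0x87, mem[0x0b]=0xda, mem[0x17]=0x87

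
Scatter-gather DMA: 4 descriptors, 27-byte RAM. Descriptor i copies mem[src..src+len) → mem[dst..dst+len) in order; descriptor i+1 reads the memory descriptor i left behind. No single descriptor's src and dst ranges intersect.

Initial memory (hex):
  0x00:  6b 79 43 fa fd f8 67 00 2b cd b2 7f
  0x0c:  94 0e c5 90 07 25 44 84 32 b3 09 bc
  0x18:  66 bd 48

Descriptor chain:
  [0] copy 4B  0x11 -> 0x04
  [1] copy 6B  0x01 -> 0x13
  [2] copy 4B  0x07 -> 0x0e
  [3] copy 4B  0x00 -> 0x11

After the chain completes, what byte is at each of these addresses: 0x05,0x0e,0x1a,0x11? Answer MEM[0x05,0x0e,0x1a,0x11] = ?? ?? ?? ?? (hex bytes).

MEM[0x05,0x0e,0x1a,0x11] = 44 32 48 6b

  after D0: wrote 4B at 0x04 = 25448432
  after D1: wrote 6B at 0x13 = 7943fa254484
  after D2: wrote 4B at 0x0e = 322bcdb2
  after D3: wrote 4B at 0x11 = 6b7943fa
query mem[0x05]=0x44, mem[0x0e]=0x32, mem[0x1a]=0x48, mem[0x11]=0x6b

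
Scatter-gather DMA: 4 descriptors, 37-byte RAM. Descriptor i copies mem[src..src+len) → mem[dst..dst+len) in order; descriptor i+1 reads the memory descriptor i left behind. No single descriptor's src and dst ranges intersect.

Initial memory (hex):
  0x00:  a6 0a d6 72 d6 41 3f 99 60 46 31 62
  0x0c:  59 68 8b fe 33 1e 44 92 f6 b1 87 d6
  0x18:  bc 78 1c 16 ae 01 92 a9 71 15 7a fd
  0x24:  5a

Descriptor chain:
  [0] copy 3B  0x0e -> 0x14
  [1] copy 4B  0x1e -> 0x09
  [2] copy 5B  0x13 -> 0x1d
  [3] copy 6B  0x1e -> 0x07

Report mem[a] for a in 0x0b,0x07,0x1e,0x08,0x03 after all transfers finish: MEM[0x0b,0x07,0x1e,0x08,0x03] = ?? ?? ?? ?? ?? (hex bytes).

MEM[0x0b,0x07,0x1e,0x08,0x03] = 7a 8b 8b fe 72

#0 dst[0x14+3] := {0x8b,0xfe,0x33}
#1 dst[0x09+4] := {0x92,0xa9,0x71,0x15}
#2 dst[0x1d+5] := {0x92,0x8b,0xfe,0x33,0xd6}
#3 dst[0x07+6] := {0x8b,0xfe,0x33,0xd6,0x7a,0xfd}
query mem[0x0b]=0x7a, mem[0x07]=0x8b, mem[0x1e]=0x8b, mem[0x08]=0xfe, mem[0x03]=0x72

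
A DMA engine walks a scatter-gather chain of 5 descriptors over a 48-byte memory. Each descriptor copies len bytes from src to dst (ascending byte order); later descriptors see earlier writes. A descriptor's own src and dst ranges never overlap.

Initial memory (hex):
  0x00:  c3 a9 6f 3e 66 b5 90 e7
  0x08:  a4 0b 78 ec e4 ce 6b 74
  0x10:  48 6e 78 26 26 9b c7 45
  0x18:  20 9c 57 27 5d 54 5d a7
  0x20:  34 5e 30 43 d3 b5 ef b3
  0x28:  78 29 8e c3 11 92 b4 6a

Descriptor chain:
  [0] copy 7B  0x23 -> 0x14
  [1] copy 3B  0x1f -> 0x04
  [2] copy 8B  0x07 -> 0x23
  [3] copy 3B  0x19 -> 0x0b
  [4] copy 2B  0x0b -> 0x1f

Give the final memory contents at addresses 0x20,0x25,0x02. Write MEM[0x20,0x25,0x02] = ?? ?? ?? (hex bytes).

D0: mem[0x14..0x1a] <- [43 d3 b5 ef b3 78 29]
D1: mem[0x04..0x06] <- [a7 34 5e]
D2: mem[0x23..0x2a] <- [e7 a4 0b 78 ec e4 ce 6b]
D3: mem[0x0b..0x0d] <- [78 29 27]
D4: mem[0x1f..0x20] <- [78 29]
query mem[0x20]=0x29, mem[0x25]=0x0b, mem[0x02]=0x6f

MEM[0x20,0x25,0x02] = 29 0b 6f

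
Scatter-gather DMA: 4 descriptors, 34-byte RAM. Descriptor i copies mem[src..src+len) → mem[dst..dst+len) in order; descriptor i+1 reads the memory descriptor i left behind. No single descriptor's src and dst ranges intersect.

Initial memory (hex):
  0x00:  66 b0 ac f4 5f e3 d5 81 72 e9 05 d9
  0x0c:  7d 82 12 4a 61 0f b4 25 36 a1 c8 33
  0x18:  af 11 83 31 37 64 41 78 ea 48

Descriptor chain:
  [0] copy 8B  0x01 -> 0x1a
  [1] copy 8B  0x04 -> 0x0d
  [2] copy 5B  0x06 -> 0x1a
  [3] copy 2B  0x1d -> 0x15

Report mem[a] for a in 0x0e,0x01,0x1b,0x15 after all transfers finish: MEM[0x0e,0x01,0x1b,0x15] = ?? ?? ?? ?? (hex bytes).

MEM[0x0e,0x01,0x1b,0x15] = e3 b0 81 e9

D0: mem[0x1a..0x21] <- [b0 ac f4 5f e3 d5 81 72]
D1: mem[0x0d..0x14] <- [5f e3 d5 81 72 e9 05 d9]
D2: mem[0x1a..0x1e] <- [d5 81 72 e9 05]
D3: mem[0x15..0x16] <- [e9 05]
query mem[0x0e]=0xe3, mem[0x01]=0xb0, mem[0x1b]=0x81, mem[0x15]=0xe9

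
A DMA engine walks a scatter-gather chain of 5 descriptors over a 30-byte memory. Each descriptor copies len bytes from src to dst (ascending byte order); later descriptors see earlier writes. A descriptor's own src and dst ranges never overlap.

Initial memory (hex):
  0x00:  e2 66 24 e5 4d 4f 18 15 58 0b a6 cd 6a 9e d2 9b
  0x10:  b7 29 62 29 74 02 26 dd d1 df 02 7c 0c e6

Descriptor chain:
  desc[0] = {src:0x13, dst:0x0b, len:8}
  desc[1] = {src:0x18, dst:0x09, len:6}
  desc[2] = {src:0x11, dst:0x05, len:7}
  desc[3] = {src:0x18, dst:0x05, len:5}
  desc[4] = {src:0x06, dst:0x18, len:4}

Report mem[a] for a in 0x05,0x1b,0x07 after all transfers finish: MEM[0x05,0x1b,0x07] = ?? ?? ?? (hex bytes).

MEM[0x05,0x1b,0x07] = d1 0c 02

D0: mem[0x0b..0x12] <- [29 74 02 26 dd d1 df 02]
D1: mem[0x09..0x0e] <- [d1 df 02 7c 0c e6]
D2: mem[0x05..0x0b] <- [df 02 29 74 02 26 dd]
D3: mem[0x05..0x09] <- [d1 df 02 7c 0c]
D4: mem[0x18..0x1b] <- [df 02 7c 0c]
query mem[0x05]=0xd1, mem[0x1b]=0x0c, mem[0x07]=0x02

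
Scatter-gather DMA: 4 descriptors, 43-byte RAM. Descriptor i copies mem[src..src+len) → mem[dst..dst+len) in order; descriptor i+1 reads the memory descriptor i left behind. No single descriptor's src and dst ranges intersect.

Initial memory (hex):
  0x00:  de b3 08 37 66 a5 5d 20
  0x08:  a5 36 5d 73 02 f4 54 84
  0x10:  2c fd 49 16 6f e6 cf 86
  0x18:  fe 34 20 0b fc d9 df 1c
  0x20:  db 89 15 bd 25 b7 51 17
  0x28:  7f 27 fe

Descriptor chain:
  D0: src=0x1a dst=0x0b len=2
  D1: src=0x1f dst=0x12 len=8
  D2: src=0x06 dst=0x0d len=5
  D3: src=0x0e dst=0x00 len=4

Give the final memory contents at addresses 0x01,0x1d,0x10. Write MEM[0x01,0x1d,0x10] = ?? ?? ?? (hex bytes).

D0: mem[0x0b..0x0c] <- [20 0b]
D1: mem[0x12..0x19] <- [1c db 89 15 bd 25 b7 51]
D2: mem[0x0d..0x11] <- [5d 20 a5 36 5d]
D3: mem[0x00..0x03] <- [20 a5 36 5d]
query mem[0x01]=0xa5, mem[0x1d]=0xd9, mem[0x10]=0x36

MEM[0x01,0x1d,0x10] = a5 d9 36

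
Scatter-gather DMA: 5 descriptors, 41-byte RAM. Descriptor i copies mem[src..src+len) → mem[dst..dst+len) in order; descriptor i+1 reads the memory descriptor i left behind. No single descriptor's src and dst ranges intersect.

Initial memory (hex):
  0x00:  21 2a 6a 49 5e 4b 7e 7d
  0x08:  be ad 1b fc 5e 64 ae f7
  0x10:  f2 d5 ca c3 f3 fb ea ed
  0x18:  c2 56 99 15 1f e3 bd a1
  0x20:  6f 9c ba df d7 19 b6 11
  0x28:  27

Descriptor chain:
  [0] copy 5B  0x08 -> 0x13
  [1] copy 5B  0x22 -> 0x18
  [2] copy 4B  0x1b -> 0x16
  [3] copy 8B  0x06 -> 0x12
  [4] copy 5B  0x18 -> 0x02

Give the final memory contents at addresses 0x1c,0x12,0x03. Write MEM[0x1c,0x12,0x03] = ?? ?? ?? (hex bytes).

MEM[0x1c,0x12,0x03] = b6 7e 64

  after D0: wrote 5B at 0x13 = bead1bfc5e
  after D1: wrote 5B at 0x18 = badfd719b6
  after D2: wrote 4B at 0x16 = 19b6e3bd
  after D3: wrote 8B at 0x12 = 7e7dbead1bfc5e64
  after D4: wrote 5B at 0x02 = 5e64d719b6
query mem[0x1c]=0xb6, mem[0x12]=0x7e, mem[0x03]=0x64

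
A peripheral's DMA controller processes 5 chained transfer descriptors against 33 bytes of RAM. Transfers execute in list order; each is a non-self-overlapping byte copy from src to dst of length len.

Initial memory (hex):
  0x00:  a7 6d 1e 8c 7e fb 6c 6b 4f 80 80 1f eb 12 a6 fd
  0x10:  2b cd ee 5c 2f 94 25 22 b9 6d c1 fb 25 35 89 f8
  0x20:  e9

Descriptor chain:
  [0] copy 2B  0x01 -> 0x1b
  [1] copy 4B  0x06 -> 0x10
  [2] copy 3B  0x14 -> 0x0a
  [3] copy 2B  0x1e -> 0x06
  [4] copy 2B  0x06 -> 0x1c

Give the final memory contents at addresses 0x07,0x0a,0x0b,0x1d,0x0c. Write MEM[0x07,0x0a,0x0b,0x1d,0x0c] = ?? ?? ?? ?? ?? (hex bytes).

  after D0: wrote 2B at 0x1b = 6d1e
  after D1: wrote 4B at 0x10 = 6c6b4f80
  after D2: wrote 3B at 0x0a = 2f9425
  after D3: wrote 2B at 0x06 = 89f8
  after D4: wrote 2B at 0x1c = 89f8
query mem[0x07]=0xf8, mem[0x0a]=0x2f, mem[0x0b]=0x94, mem[0x1d]=0xf8, mem[0x0c]=0x25

MEM[0x07,0x0a,0x0b,0x1d,0x0c] = f8 2f 94 f8 25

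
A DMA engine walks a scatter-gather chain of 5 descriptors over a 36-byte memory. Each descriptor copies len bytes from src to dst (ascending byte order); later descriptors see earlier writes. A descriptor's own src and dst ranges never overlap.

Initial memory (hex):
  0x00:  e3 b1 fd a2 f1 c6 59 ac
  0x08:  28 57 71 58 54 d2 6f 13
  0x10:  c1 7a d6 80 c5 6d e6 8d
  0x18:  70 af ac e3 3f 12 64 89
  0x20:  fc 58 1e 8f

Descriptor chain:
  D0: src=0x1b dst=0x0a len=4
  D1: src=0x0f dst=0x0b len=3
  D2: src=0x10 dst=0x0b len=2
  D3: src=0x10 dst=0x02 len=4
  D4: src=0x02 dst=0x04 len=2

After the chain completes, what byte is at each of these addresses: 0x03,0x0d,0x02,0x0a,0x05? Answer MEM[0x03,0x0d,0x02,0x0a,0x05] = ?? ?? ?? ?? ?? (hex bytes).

MEM[0x03,0x0d,0x02,0x0a,0x05] = 7a 7a c1 e3 7a

[0] 0x1b->0x0a len=4 : e3 3f 12 64
[1] 0x0f->0x0b len=3 : 13 c1 7a
[2] 0x10->0x0b len=2 : c1 7a
[3] 0x10->0x02 len=4 : c1 7a d6 80
[4] 0x02->0x04 len=2 : c1 7a
query mem[0x03]=0x7a, mem[0x0d]=0x7a, mem[0x02]=0xc1, mem[0x0a]=0xe3, mem[0x05]=0x7a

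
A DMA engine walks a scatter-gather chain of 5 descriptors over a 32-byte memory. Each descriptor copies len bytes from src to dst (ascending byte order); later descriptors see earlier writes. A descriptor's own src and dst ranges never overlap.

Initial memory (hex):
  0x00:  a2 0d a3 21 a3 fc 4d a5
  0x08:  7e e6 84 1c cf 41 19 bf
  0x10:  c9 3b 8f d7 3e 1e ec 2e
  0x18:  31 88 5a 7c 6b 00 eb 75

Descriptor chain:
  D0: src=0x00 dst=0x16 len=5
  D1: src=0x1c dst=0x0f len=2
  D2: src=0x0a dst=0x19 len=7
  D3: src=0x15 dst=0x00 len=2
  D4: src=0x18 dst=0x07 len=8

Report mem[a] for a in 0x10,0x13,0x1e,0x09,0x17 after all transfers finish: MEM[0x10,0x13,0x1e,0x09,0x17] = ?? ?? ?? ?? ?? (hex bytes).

[0] 0x00->0x16 len=5 : a2 0d a3 21 a3
[1] 0x1c->0x0f len=2 : 6b 00
[2] 0x0a->0x19 len=7 : 84 1c cf 41 19 6b 00
[3] 0x15->0x00 len=2 : 1e a2
[4] 0x18->0x07 len=8 : a3 84 1c cf 41 19 6b 00
query mem[0x10]=0x00, mem[0x13]=0xd7, mem[0x1e]=0x6b, mem[0x09]=0x1c, mem[0x17]=0x0d

MEM[0x10,0x13,0x1e,0x09,0x17] = 00 d7 6b 1c 0d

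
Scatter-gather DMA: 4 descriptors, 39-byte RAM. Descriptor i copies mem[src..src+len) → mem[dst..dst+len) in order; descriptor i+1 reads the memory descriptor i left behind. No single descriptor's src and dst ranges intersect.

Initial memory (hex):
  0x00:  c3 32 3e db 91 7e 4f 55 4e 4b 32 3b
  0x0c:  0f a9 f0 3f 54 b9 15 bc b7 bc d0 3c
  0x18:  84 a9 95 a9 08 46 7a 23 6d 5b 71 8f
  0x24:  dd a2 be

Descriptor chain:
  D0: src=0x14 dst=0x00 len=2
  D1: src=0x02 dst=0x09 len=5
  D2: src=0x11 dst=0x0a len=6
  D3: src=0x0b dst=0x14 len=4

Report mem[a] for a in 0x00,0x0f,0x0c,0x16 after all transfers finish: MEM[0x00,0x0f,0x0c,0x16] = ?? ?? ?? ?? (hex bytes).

MEM[0x00,0x0f,0x0c,0x16] = b7 d0 bc b7

  after D0: wrote 2B at 0x00 = b7bc
  after D1: wrote 5B at 0x09 = 3edb917e4f
  after D2: wrote 6B at 0x0a = b915bcb7bcd0
  after D3: wrote 4B at 0x14 = 15bcb7bc
query mem[0x00]=0xb7, mem[0x0f]=0xd0, mem[0x0c]=0xbc, mem[0x16]=0xb7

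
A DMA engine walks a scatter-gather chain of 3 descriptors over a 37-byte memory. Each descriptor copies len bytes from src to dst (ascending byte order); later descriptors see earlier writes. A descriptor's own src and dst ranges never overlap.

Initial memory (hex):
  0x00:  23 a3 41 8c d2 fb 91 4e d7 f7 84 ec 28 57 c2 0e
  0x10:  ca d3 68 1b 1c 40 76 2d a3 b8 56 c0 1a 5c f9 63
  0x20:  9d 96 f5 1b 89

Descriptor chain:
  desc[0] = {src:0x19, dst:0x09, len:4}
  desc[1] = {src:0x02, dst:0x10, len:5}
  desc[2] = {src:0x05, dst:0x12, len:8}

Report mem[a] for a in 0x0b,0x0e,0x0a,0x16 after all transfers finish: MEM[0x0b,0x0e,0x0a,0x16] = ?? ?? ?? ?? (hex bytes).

MEM[0x0b,0x0e,0x0a,0x16] = c0 c2 56 b8

#0 dst[0x09+4] := {0xb8,0x56,0xc0,0x1a}
#1 dst[0x10+5] := {0x41,0x8c,0xd2,0xfb,0x91}
#2 dst[0x12+8] := {0xfb,0x91,0x4e,0xd7,0xb8,0x56,0xc0,0x1a}
query mem[0x0b]=0xc0, mem[0x0e]=0xc2, mem[0x0a]=0x56, mem[0x16]=0xb8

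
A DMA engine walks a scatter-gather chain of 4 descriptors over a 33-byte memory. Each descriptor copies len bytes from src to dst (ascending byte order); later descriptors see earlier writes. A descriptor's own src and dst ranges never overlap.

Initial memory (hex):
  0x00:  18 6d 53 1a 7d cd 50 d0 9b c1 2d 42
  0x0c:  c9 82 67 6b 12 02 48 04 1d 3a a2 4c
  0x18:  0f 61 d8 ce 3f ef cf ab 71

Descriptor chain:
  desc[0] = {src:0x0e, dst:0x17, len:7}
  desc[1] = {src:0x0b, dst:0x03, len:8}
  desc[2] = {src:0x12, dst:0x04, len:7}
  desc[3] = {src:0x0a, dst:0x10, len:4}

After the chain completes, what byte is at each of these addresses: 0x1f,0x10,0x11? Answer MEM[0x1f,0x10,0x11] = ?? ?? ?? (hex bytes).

  after D0: wrote 7B at 0x17 = 676b120248041d
  after D1: wrote 8B at 0x03 = 42c982676b120248
  after D2: wrote 7B at 0x04 = 48041d3aa2676b
  after D3: wrote 4B at 0x10 = 6b42c982
query mem[0x1f]=0xab, mem[0x10]=0x6b, mem[0x11]=0x42

MEM[0x1f,0x10,0x11] = ab 6b 42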